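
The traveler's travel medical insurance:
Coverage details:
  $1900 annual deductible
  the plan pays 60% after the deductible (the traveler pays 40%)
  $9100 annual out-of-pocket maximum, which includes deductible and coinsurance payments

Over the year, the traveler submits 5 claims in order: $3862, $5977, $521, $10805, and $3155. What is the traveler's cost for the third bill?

$208.40

Bill 1, $3862: deductible takes $1900, $1962 remains; coinsurance $1962 × 40% = $784.80. Cost to traveler: $2684.80. OOP to date $2684.80.
Bill 2, $5977: deductible already satisfied, so traveler's share is 40% × $5977 = $2390.80. Cost to traveler: $2390.80. OOP to date $5075.60.
Bill 3, $521: 40% coinsurance on $521 = $208.40. Traveler owes $208.40 (running OOP $5284).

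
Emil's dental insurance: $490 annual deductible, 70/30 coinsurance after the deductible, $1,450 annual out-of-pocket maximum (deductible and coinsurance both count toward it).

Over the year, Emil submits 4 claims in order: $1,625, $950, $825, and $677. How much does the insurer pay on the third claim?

$577.50

Claim 1 ($1,625): $490 finishes the deductible; $1,135 goes to coinsurance; 30% of $1,135 = $340.50. Patient owes $830.50 (running OOP $830.50). Plan pays $1,625 − $830.50 = $794.50.
Claim 2 ($950): deductible met; 30% of $950 = $285. Cost to patient: $285. OOP to date $1,115.50. Insurer: $950 − $285 = $665.
Claim 3 ($825): deductible already satisfied, so patient's share is 30% × $825 = $247.50. Cost to patient: $247.50. OOP to date $1,363. Plan pays $825 − $247.50 = $577.50.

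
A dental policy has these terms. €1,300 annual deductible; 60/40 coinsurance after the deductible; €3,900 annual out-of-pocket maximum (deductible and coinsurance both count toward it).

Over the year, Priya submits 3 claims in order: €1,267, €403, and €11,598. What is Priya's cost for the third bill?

Claim 1 — €1,267: entire amount goes to the deductible. Patient owes €1,267 (running OOP €1,267).
Claim 2 — €403: €33 finishes the deductible; €370 goes to coinsurance; 40% of €370 = €148. Cost to patient: €181. OOP to date €1,448.
Claim 3 — €11,598: deductible already satisfied, so patient's share is 40% × €11,598 = €4,639.20. OOP would hit €6,087.20 > €3,900, so the cap limits the patient to €3,900 − €1,448 = €2,452.

€2,452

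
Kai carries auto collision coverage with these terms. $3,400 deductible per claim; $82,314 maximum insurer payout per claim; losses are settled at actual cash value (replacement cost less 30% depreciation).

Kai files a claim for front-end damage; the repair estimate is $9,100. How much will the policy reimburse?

$2,970

At 30% depreciation, ACV = $9,100 − $2,730 = $6,370.
Less the $3,400 deductible: $6,370 − $3,400 = $2,970.
$2,970 ≤ $82,314, so the limit doesn't bind; insurer pays $2,970.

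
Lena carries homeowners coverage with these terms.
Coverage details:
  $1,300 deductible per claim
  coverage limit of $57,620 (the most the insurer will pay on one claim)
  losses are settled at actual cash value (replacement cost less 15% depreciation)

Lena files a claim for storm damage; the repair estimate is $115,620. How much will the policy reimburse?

At 15% depreciation, ACV = $115,620 − $17,343 = $98,277.
Less the $1,300 deductible: $98,277 − $1,300 = $96,977.
$96,977 exceeds the $57,620 limit, so the insurer pays the limit: $57,620.

$57,620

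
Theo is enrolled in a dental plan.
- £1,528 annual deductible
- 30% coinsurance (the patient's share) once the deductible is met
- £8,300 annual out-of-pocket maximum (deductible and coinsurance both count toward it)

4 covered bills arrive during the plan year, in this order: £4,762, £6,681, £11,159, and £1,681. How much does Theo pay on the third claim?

#1 (£4,762): deductible takes £1,528, £3,234 remains; coinsurance £3,234 × 30% = £970.20. Patient pays £2,498.20; OOP now £2,498.20.
#2 (£6,681): deductible already satisfied, so patient's share is 30% × £6,681 = £2,004.30. Patient pays £2,004.30; OOP now £4,502.50.
#3 (£11,159): deductible already satisfied, so patient's share is 30% × £11,159 = £3,347.70. Cost to patient: £3,347.70. OOP to date £7,850.20.

£3,347.70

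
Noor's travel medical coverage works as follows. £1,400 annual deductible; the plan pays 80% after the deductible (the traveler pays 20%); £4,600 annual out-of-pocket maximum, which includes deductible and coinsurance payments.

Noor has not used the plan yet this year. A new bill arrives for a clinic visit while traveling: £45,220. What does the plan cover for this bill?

The full £1,400 deductible is still open; £1,400 of this bill applies to it.
That leaves £45,220 − £1,400 = £43,820 for coinsurance.
20% of £43,820 = £8,764 falls to the traveler.
Traveler responsibility before any cap: £1,400 + £8,764 = £10,164.
Adding £10,164 to the £0 already spent would give £10,164, which exceeds the £4,600 cap; the traveler pays just £4,600 − £0 = £4,600.
The insurer covers the remainder: £45,220 − £4,600 = £40,620.

£40,620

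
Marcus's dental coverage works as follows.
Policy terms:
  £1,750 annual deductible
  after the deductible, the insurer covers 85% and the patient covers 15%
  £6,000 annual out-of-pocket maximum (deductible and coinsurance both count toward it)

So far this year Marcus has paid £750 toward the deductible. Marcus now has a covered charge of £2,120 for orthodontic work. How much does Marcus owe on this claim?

Deductible still to meet: £1,750 − £750 = £1,000.
The remaining £1,120 (= £2,120 − £1,000) moves to coinsurance.
Coinsurance: £1,120 × 15% = £168.
So the patient owes £1,000 + £168 = £1,168 before any cap.
Total out-of-pocket so far would be £750 + £1,168 = £1,918, below the £6,000 cap — no reduction.

£1,168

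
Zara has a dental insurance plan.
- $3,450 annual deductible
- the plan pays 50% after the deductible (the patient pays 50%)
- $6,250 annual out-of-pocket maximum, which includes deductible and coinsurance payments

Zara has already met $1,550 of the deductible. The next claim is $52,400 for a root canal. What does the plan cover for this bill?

$47,700

$1,550 of the $3,450 deductible is already met, leaving $1,900.
That leaves $52,400 − $1,900 = $50,500 for coinsurance.
Patient's 50% share of $50,500 is $25,250.
Patient responsibility before any cap: $1,900 + $25,250 = $27,150.
Adding $27,150 to the $1,550 already spent would give $28,700, which exceeds the $6,250 cap; the patient pays just $6,250 − $1,550 = $4,700.
Insurer pays the balance: $52,400 − $4,700 = $47,700.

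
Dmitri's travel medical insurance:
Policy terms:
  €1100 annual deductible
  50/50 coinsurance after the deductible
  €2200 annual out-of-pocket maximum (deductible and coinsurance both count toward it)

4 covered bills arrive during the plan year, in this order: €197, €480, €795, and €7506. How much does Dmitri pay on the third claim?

#1 (€197): entire amount goes to the deductible. Cost to traveler: €197. OOP to date €197.
#2 (€480): entire amount goes to the deductible. Cost to traveler: €480. OOP to date €677.
#3 (€795): €423 finishes the deductible; €372 goes to coinsurance; 50% of €372 = €186. Cost to traveler: €609. OOP to date €1286.

€609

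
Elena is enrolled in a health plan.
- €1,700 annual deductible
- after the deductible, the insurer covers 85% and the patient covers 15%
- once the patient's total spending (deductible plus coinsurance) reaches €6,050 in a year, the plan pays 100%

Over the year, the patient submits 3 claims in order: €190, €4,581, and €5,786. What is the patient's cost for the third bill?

Claim 1 (€190): entire amount goes to the deductible. Cost to patient: €190. OOP to date €190.
Claim 2 (€4,581): deductible takes €1,510, €3,071 remains; 15% of €3,071 = €460.65. Cost to patient: €1,970.65. OOP to date €2,160.65.
Claim 3 (€5,786): 15% coinsurance on €5,786 = €867.90. Patient owes €867.90 (running OOP €3,028.55).

€867.90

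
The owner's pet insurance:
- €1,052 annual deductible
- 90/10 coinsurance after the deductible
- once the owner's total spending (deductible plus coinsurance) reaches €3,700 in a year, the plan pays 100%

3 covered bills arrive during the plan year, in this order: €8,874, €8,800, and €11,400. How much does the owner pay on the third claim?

€985.80

Bill 1, €8,874: deductible takes €1,052, €7,822 remains; 10% of €7,822 = €782.20. Owner owes €1,834.20 (running OOP €1,834.20).
Bill 2, €8,800: 10% coinsurance on €8,800 = €880. Cost to owner: €880. OOP to date €2,714.20.
Bill 3, €11,400: deductible already satisfied, so owner's share is 10% × €11,400 = €1,140. That would push OOP to €3,854.20, over the €3,700 cap, so owner pays €3,700 − €2,714.20 = €985.80.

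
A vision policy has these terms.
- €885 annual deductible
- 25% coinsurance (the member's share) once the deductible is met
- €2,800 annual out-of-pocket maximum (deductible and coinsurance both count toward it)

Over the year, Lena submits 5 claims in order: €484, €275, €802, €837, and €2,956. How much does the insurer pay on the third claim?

Claim 1 (€484): entire amount goes to the deductible. Member pays €484; OOP now €484. Insurer: €484 − €484 = €0.
Claim 2 (€275): all of it applies to the deductible. Member pays €275; OOP now €759. Plan pays €275 − €275 = €0.
Claim 3 (€802): deductible takes €126, €676 remains; 25% of €676 = €169. Member owes €295 (running OOP €1,054). Plan pays €802 − €295 = €507.

€507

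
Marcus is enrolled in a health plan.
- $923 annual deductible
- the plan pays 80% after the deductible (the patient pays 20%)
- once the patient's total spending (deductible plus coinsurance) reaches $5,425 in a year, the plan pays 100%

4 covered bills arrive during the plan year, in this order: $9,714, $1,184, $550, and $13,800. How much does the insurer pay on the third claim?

Claim 1 ($9,714): deductible takes $923, $8,791 remains; 20% of $8,791 = $1,758.20. Patient pays $2,681.20; OOP now $2,681.20. Plan pays $9,714 − $2,681.20 = $7,032.80.
Claim 2 ($1,184): deductible met; 20% of $1,184 = $236.80. Patient pays $236.80; OOP now $2,918. Plan pays $1,184 − $236.80 = $947.20.
Claim 3 ($550): deductible met; 20% of $550 = $110. Cost to patient: $110. OOP to date $3,028. Plan pays $550 − $110 = $440.

$440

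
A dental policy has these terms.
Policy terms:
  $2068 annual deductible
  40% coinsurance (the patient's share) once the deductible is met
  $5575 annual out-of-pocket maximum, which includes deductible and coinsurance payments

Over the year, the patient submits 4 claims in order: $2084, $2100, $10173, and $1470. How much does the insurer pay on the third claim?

$7512.40

Bill 1, $2084: $2068 finishes the deductible; $16 goes to coinsurance; 40% of $16 = $6.40. Patient pays $2074.40; OOP now $2074.40. Insurer: $2084 − $2074.40 = $9.60.
Bill 2, $2100: deductible already satisfied, so patient's share is 40% × $2100 = $840. Cost to patient: $840. OOP to date $2914.40. Plan pays $2100 − $840 = $1260.
Bill 3, $10173: deductible already satisfied, so patient's share is 40% × $10173 = $4069.20. OOP would hit $6983.60 > $5575, so the cap limits the patient to $5575 − $2914.40 = $2660.60. Insurer: $10173 − $2660.60 = $7512.40.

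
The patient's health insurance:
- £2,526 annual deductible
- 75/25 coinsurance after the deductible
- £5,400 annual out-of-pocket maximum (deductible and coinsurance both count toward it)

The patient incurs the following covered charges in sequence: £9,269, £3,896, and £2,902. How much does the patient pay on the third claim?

£214.25

Claim 1 (£9,269): deductible takes £2,526, £6,743 remains; patient's 25% is £1,685.75. Patient pays £4,211.75; OOP now £4,211.75.
Claim 2 (£3,896): deductible already satisfied, so patient's share is 25% × £3,896 = £974. Patient owes £974 (running OOP £5,185.75).
Claim 3 (£2,902): deductible met; 25% of £2,902 = £725.50. That would push OOP to £5,911.25, over the £5,400 cap, so patient pays £5,400 − £5,185.75 = £214.25.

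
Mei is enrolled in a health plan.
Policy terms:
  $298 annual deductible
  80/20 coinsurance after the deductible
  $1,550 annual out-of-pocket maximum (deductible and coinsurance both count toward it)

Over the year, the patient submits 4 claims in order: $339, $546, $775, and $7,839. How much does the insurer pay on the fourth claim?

#1 ($339): deductible takes $298, $41 remains; coinsurance $41 × 20% = $8.20. Cost to patient: $306.20. OOP to date $306.20. Plan pays $339 − $306.20 = $32.80.
#2 ($546): deductible met; 20% of $546 = $109.20. Cost to patient: $109.20. OOP to date $415.40. Insurer: $546 − $109.20 = $436.80.
#3 ($775): deductible already satisfied, so patient's share is 20% × $775 = $155. Patient pays $155; OOP now $570.40. Plan pays $775 − $155 = $620.
#4 ($7,839): deductible met; 20% of $7,839 = $1,567.80. OOP would hit $2,138.20 > $1,550, so the cap limits the patient to $1,550 − $570.40 = $979.60. Plan pays $7,839 − $979.60 = $6,859.40.

$6,859.40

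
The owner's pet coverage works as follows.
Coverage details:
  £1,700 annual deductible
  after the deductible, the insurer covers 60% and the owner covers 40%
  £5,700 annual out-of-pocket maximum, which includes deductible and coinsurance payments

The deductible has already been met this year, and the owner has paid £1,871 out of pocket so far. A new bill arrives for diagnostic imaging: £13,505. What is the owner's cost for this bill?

The deductible is already satisfied, so the full bill goes to coinsurance.
Owner's 40% share of £13,505 is £5,402.
That would bring total out-of-pocket to £7,273, past the £5,700 cap. The owner is capped at £5,700 − £1,871 = £3,829 on this claim.

£3,829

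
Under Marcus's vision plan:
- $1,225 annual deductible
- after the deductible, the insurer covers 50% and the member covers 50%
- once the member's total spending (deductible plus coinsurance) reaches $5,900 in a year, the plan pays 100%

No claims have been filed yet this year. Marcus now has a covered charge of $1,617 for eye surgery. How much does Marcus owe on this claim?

$1,421

Deductible not yet touched, so the first $1,225 of the bill goes to the deductible.
That leaves $1,617 − $1,225 = $392 for coinsurance.
Member's 50% share of $392 is $196.
That puts the member's cost at $1,225 + $196 = $1,421 before any cap.
Total out-of-pocket so far would be $0 + $1,421 = $1,421, below the $5,900 cap — no reduction.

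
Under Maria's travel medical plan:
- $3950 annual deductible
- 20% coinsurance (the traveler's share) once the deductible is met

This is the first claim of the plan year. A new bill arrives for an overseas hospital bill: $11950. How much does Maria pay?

The full $3950 deductible is still open; $3950 of this bill applies to it.
The remaining $8000 (= $11950 − $3950) moves to coinsurance.
Traveler's 20% share of $8000 is $1600.
So the traveler owes $3950 + $1600 = $5550.

$5550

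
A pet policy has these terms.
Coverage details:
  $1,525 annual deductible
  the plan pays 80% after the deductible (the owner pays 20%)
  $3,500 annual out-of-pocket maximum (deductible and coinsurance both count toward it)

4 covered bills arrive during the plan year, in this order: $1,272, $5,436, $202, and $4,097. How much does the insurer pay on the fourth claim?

Bill 1, $1,272: all of it applies to the deductible. Owner pays $1,272; OOP now $1,272. Insurer: $1,272 − $1,272 = $0.
Bill 2, $5,436: $253 to deductible, leaving $5,183; coinsurance $5,183 × 20% = $1,036.60. Cost to owner: $1,289.60. OOP to date $2,561.60. Insurer: $5,436 − $1,289.60 = $4,146.40.
Bill 3, $202: deductible already satisfied, so owner's share is 20% × $202 = $40.40. Cost to owner: $40.40. OOP to date $2,602. Insurer: $202 − $40.40 = $161.60.
Bill 4, $4,097: deductible already satisfied, so owner's share is 20% × $4,097 = $819.40. Cost to owner: $819.40. OOP to date $3,421.40. Insurer: $4,097 − $819.40 = $3,277.60.

$3,277.60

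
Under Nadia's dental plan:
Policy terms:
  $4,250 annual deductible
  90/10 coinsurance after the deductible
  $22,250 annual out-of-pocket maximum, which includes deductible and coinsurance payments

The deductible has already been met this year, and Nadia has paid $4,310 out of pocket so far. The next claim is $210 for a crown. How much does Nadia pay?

$21

The deductible is already satisfied, so the full bill goes to coinsurance.
Patient's 10% share of $210 is $21.
Cumulative spending $4,310 + $21 = $4,331 stays under the $22,250 maximum.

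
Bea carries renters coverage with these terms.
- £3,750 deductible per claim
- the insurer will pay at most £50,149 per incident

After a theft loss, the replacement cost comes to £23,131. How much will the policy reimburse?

After the deductible, £23,131 − £3,750 = £19,381 remains.
£19,381 is within the £50,149 limit, so the insurer pays £19,381.

£19,381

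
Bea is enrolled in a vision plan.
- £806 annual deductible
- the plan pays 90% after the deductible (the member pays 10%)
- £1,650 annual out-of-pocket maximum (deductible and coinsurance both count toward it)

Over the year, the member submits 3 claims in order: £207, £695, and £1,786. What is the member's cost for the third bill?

Claim 1 (£207): entire amount goes to the deductible. Cost to member: £207. OOP to date £207.
Claim 2 (£695): deductible takes £599, £96 remains; coinsurance £96 × 10% = £9.60. Cost to member: £608.60. OOP to date £815.60.
Claim 3 (£1,786): deductible met; 10% of £1,786 = £178.60. Member owes £178.60 (running OOP £994.20).

£178.60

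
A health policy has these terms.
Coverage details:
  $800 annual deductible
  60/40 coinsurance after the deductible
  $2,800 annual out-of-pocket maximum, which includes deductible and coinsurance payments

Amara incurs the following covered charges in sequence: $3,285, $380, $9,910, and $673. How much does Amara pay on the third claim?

#1 ($3,285): $800 finishes the deductible; $2,485 goes to coinsurance; coinsurance $2,485 × 40% = $994. Patient owes $1,794 (running OOP $1,794).
#2 ($380): deductible already satisfied, so patient's share is 40% × $380 = $152. Patient owes $152 (running OOP $1,946).
#3 ($9,910): deductible met; 40% of $9,910 = $3,964. That would push OOP to $5,910, over the $2,800 cap, so patient pays $2,800 − $1,946 = $854.

$854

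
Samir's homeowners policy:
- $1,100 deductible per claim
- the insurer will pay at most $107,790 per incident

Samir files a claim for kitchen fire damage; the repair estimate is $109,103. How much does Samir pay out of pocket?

$1,313

Less the $1,100 deductible: $109,103 − $1,100 = $108,003.
$108,003 exceeds the $107,790 limit, so the insurer pays the limit: $107,790.
Homeowner's share is the uncovered remainder: $109,103 − $107,790 = $1,313.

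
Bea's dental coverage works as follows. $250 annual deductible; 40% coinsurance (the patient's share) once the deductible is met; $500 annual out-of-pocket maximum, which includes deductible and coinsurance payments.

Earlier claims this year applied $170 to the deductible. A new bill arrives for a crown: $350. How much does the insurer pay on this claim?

Remaining deductible: $250 − $170 = $80.
That leaves $350 − $80 = $270 for coinsurance.
Patient's 40% share of $270 is $108.
Patient responsibility before any cap: $80 + $108 = $188.
Year-to-date out-of-pocket becomes $170 + $188 = $358, still under the $500 maximum, so no cap applies.
The insurer covers the remainder: $350 − $188 = $162.

$162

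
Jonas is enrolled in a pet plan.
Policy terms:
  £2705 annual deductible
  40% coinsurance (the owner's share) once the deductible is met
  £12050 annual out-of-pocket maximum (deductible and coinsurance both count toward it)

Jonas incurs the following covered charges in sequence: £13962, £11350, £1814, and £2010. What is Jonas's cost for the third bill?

Claim 1 — £13962: deductible takes £2705, £11257 remains; 40% of £11257 = £4502.80. Owner pays £7207.80; OOP now £7207.80.
Claim 2 — £11350: deductible already satisfied, so owner's share is 40% × £11350 = £4540. Cost to owner: £4540. OOP to date £11747.80.
Claim 3 — £1814: deductible met; 40% of £1814 = £725.60. OOP would hit £12473.40 > £12050, so the cap limits the owner to £12050 − £11747.80 = £302.20.

£302.20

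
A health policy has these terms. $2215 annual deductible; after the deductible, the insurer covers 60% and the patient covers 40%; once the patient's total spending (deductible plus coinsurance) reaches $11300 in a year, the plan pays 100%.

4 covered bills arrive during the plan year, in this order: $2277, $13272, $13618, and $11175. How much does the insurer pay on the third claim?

$9866.60

Claim 1 ($2277): deductible takes $2215, $62 remains; coinsurance $62 × 40% = $24.80. Patient owes $2239.80 (running OOP $2239.80). Plan pays $2277 − $2239.80 = $37.20.
Claim 2 ($13272): deductible already satisfied, so patient's share is 40% × $13272 = $5308.80. Patient owes $5308.80 (running OOP $7548.60). Insurer: $13272 − $5308.80 = $7963.20.
Claim 3 ($13618): deductible met; 40% of $13618 = $5447.20. OOP would hit $12995.80 > $11300, so the cap limits the patient to $11300 − $7548.60 = $3751.40. Insurer: $13618 − $3751.40 = $9866.60.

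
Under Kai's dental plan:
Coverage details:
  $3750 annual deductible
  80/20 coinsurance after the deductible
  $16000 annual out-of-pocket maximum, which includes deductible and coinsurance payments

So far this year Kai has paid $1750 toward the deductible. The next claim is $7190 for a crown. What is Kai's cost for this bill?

$3038

$1750 of the $3750 deductible is already met, leaving $2000.
After the $2000 deductible portion, $7190 − $2000 = $5190 is subject to coinsurance.
Patient's 20% share of $5190 is $1038.
So the patient owes $2000 + $1038 = $3038 before any cap.
Cumulative spending $1750 + $3038 = $4788 stays under the $16000 maximum.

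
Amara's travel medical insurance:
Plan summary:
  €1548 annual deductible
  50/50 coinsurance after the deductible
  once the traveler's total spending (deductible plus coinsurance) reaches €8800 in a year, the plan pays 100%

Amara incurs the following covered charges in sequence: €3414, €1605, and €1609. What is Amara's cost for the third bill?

Bill 1, €3414: €1548 finishes the deductible; €1866 goes to coinsurance; coinsurance €1866 × 50% = €933. Cost to traveler: €2481. OOP to date €2481.
Bill 2, €1605: deductible already satisfied, so traveler's share is 50% × €1605 = €802.50. Cost to traveler: €802.50. OOP to date €3283.50.
Bill 3, €1609: deductible already satisfied, so traveler's share is 50% × €1609 = €804.50. Traveler owes €804.50 (running OOP €4088).

€804.50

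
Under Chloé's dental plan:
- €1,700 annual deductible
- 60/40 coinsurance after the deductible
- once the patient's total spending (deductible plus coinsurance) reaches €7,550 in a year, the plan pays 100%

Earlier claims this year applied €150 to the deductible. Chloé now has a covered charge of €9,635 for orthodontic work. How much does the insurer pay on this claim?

Deductible still to meet: €1,700 − €150 = €1,550.
That leaves €9,635 − €1,550 = €8,085 for coinsurance.
Coinsurance: €8,085 × 40% = €3,234.
That puts the patient's cost at €1,550 + €3,234 = €4,784 before any cap.
Cumulative spending €150 + €4,784 = €4,934 stays under the €7,550 maximum.
The plan picks up €9,635 − €4,784 = €4,851.

€4,851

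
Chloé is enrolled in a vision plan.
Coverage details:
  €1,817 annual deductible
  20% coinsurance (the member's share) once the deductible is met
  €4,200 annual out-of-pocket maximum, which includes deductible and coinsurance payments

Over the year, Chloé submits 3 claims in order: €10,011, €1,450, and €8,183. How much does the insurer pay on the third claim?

€7,728.80

Claim 1 (€10,011): €1,817 to deductible, leaving €8,194; 20% of €8,194 = €1,638.80. Cost to member: €3,455.80. OOP to date €3,455.80. Plan pays €10,011 − €3,455.80 = €6,555.20.
Claim 2 (€1,450): 20% coinsurance on €1,450 = €290. Member owes €290 (running OOP €3,745.80). Insurer: €1,450 − €290 = €1,160.
Claim 3 (€8,183): deductible met; 20% of €8,183 = €1,636.60. That would push OOP to €5,382.40, over the €4,200 cap, so member pays €4,200 − €3,745.80 = €454.20. Insurer: €8,183 − €454.20 = €7,728.80.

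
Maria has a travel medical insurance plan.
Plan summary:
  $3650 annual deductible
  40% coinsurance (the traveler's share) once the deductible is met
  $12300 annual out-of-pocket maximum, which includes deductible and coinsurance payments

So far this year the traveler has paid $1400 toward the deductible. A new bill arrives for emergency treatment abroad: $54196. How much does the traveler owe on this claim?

$10900

$1400 of the $3650 deductible is already met, leaving $2250.
The remaining $51946 (= $54196 − $2250) moves to coinsurance.
40% of $51946 = $20778.40 falls to the traveler.
So the traveler owes $2250 + $20778.40 = $23028.40 before any cap.
That would bring total out-of-pocket to $24428.40, past the $12300 cap. The traveler is capped at $12300 − $1400 = $10900 on this claim.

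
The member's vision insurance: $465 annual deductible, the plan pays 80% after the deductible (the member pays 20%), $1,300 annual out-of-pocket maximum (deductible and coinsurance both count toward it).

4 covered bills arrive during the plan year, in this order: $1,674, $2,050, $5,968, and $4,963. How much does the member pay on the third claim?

$183.20

Bill 1, $1,674: deductible takes $465, $1,209 remains; coinsurance $1,209 × 20% = $241.80. Member owes $706.80 (running OOP $706.80).
Bill 2, $2,050: deductible met; 20% of $2,050 = $410. Cost to member: $410. OOP to date $1,116.80.
Bill 3, $5,968: 20% coinsurance on $5,968 = $1,193.60. That would push OOP to $2,310.40, over the $1,300 cap, so member pays $1,300 − $1,116.80 = $183.20.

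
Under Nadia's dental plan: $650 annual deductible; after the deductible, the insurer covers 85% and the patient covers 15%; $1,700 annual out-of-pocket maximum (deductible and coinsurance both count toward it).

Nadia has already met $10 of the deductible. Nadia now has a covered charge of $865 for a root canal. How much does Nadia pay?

Deductible still to meet: $650 − $10 = $640.
The remaining $225 (= $865 − $640) moves to coinsurance.
15% of $225 = $33.75 falls to the patient.
That puts the patient's cost at $640 + $33.75 = $673.75 before any cap.
Total out-of-pocket so far would be $10 + $673.75 = $683.75, below the $1,700 cap — no reduction.

$673.75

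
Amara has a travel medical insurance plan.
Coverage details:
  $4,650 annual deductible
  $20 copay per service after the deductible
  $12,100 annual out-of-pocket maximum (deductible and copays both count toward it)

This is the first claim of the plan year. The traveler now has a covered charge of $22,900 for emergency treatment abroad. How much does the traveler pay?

$4,670

Deductible not yet touched, so the first $4,650 of the bill goes to the deductible.
The remaining $18,250 (= $22,900 − $4,650) moves to the copay.
Copay on this service: $20.
That puts the traveler's cost at $4,650 + $20 = $4,670 before any cap.
Total out-of-pocket so far would be $0 + $4,670 = $4,670, below the $12,100 cap — no reduction.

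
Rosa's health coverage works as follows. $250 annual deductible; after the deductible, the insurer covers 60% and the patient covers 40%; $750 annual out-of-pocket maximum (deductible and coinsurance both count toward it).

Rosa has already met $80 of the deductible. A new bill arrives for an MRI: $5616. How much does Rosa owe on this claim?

Deductible still to meet: $250 − $80 = $170.
That leaves $5616 − $170 = $5446 for coinsurance.
40% of $5446 = $2178.40 falls to the patient.
So the patient owes $170 + $2178.40 = $2348.40 before any cap.
That would bring total out-of-pocket to $2428.40, past the $750 cap. The patient is capped at $750 − $80 = $670 on this claim.

$670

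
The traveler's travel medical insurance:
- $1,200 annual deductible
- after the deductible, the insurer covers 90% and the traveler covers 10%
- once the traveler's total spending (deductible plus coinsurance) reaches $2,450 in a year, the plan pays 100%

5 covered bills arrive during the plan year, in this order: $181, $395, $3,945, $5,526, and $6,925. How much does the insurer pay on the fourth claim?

$4,973.40

Claim 1 ($181): fully absorbed by the deductible. Cost to traveler: $181. OOP to date $181. Insurer: $181 − $181 = $0.
Claim 2 ($395): all of it applies to the deductible. Traveler owes $395 (running OOP $576). Plan pays $395 − $395 = $0.
Claim 3 ($3,945): $624 to deductible, leaving $3,321; traveler's 10% is $332.10. Cost to traveler: $956.10. OOP to date $1,532.10. Plan pays $3,945 − $956.10 = $2,988.90.
Claim 4 ($5,526): 10% coinsurance on $5,526 = $552.60. Traveler pays $552.60; OOP now $2,084.70. Insurer: $5,526 − $552.60 = $4,973.40.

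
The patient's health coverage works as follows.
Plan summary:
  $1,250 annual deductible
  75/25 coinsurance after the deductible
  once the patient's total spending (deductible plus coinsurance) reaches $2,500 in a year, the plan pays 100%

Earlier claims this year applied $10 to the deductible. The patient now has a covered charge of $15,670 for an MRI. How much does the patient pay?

$2,490

Remaining deductible: $1,250 − $10 = $1,240.
The remaining $14,430 (= $15,670 − $1,240) moves to coinsurance.
Coinsurance: $14,430 × 25% = $3,607.50.
Patient responsibility before any cap: $1,240 + $3,607.50 = $4,847.50.
Year-to-date out-of-pocket would reach $10 + $4,847.50 = $4,857.50, above the $2,500 maximum, so the patient pays only $2,500 − $10 = $2,490.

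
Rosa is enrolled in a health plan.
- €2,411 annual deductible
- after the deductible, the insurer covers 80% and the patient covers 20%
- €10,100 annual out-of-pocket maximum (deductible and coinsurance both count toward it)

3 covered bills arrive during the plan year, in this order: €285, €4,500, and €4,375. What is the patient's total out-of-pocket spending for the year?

#1 (€285): all of it applies to the deductible. Patient owes €285 (running OOP €285).
#2 (€4,500): €2,126 to deductible, leaving €2,374; patient's 20% is €474.80. Patient owes €2,600.80 (running OOP €2,885.80).
#3 (€4,375): deductible already satisfied, so patient's share is 20% × €4,375 = €875. Patient owes €875 (running OOP €3,760.80).
Total paid by the patient: €285 + €2,600.80 + €875 = €3,760.80.

€3,760.80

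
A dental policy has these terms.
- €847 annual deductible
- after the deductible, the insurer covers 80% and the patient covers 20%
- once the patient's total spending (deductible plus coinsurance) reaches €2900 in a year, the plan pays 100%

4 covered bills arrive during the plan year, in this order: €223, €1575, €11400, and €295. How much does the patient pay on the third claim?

€1862.80

Bill 1, €223: all of it applies to the deductible. Patient pays €223; OOP now €223.
Bill 2, €1575: deductible takes €624, €951 remains; 20% of €951 = €190.20. Patient owes €814.20 (running OOP €1037.20).
Bill 3, €11400: 20% coinsurance on €11400 = €2280. OOP would hit €3317.20 > €2900, so the cap limits the patient to €2900 − €1037.20 = €1862.80.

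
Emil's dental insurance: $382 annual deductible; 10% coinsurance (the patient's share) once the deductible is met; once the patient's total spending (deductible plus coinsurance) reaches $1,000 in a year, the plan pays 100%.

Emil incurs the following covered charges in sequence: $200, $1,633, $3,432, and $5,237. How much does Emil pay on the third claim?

$343.20

Bill 1, $200: all of it applies to the deductible. Patient owes $200 (running OOP $200).
Bill 2, $1,633: $182 to deductible, leaving $1,451; coinsurance $1,451 × 10% = $145.10. Patient pays $327.10; OOP now $527.10.
Bill 3, $3,432: deductible met; 10% of $3,432 = $343.20. Cost to patient: $343.20. OOP to date $870.30.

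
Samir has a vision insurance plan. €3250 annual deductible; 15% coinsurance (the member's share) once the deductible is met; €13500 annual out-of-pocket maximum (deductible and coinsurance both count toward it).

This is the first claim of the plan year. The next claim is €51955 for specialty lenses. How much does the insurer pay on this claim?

Nothing has been paid toward the €3250 deductible, so the first €3250 of this charge is applied there.
The remaining €48705 (= €51955 − €3250) moves to coinsurance.
15% of €48705 = €7305.75 falls to the member.
So the member owes €3250 + €7305.75 = €10555.75 before any cap.
Year-to-date out-of-pocket becomes €0 + €10555.75 = €10555.75, still under the €13500 maximum, so no cap applies.
The insurer covers the remainder: €51955 − €10555.75 = €41399.25.

€41399.25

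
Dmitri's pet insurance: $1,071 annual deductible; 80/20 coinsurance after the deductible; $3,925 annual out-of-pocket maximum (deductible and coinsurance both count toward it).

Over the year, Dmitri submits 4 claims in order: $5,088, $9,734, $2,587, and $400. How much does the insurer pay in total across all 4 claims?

Claim 1 ($5,088): $1,071 finishes the deductible; $4,017 goes to coinsurance; coinsurance $4,017 × 20% = $803.40. Owner owes $1,874.40 (running OOP $1,874.40). Plan pays $5,088 − $1,874.40 = $3,213.60.
Claim 2 ($9,734): deductible met; 20% of $9,734 = $1,946.80. Owner pays $1,946.80; OOP now $3,821.20. Insurer: $9,734 − $1,946.80 = $7,787.20.
Claim 3 ($2,587): deductible already satisfied, so owner's share is 20% × $2,587 = $517.40. Adding that to $3,821.20 gives $4,338.60, past the $3,925 cap; owner pays only $3,925 − $3,821.20 = $103.80. Insurer: $2,587 − $103.80 = $2,483.20.
Claim 4 ($400): deductible met; 20% of $400 = $80. Adding that to $3,925 gives $4,005, past the $3,925 cap; owner pays only $3,925 − $3,925 = $0. Plan pays $400 − $0 = $400.
Insurer total: $3,213.60 + $7,787.20 + $2,483.20 + $400 = $13,884.

$13,884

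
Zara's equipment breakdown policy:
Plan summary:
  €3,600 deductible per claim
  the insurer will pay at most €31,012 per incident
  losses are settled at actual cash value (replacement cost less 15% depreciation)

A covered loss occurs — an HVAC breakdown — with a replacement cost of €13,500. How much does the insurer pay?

Depreciate 15%: the covered value is €13,500 × 0.85 = €11,475.
After the deductible, €11,475 − €3,600 = €7,875 remains.
That's under the €31,012 cap, so the insurer reimburses the full €7,875.

€7,875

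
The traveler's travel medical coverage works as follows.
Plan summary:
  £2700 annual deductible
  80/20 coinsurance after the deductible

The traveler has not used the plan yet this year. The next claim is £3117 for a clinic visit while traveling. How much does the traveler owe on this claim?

Nothing has been paid toward the £2700 deductible, so the first £2700 of this charge is applied there.
The remaining £417 (= £3117 − £2700) moves to coinsurance.
Coinsurance: £417 × 20% = £83.40.
So the traveler owes £2700 + £83.40 = £2783.40.

£2783.40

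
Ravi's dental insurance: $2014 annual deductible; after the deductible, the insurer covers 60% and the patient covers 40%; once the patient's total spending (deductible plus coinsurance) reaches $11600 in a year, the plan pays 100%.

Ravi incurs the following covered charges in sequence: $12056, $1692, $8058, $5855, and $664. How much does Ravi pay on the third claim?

$3223.20

Claim 1 ($12056): $2014 finishes the deductible; $10042 goes to coinsurance; patient's 40% is $4016.80. Patient owes $6030.80 (running OOP $6030.80).
Claim 2 ($1692): 40% coinsurance on $1692 = $676.80. Patient owes $676.80 (running OOP $6707.60).
Claim 3 ($8058): deductible already satisfied, so patient's share is 40% × $8058 = $3223.20. Patient pays $3223.20; OOP now $9930.80.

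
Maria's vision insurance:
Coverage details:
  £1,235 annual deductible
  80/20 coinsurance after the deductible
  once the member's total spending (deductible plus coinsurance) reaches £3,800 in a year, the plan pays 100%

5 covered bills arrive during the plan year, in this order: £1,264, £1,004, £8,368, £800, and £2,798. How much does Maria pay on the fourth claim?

£160

#1 (£1,264): deductible takes £1,235, £29 remains; 20% of £29 = £5.80. Member pays £1,240.80; OOP now £1,240.80.
#2 (£1,004): deductible met; 20% of £1,004 = £200.80. Cost to member: £200.80. OOP to date £1,441.60.
#3 (£8,368): deductible met; 20% of £8,368 = £1,673.60. Cost to member: £1,673.60. OOP to date £3,115.20.
#4 (£800): 20% coinsurance on £800 = £160. Member pays £160; OOP now £3,275.20.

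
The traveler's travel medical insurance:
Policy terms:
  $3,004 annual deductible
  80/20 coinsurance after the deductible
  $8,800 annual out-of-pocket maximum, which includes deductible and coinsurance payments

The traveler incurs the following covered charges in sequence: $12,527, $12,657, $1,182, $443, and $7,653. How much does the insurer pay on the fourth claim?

$354.40

Bill 1, $12,527: $3,004 finishes the deductible; $9,523 goes to coinsurance; traveler's 20% is $1,904.60. Cost to traveler: $4,908.60. OOP to date $4,908.60. Insurer: $12,527 − $4,908.60 = $7,618.40.
Bill 2, $12,657: deductible met; 20% of $12,657 = $2,531.40. Cost to traveler: $2,531.40. OOP to date $7,440. Insurer: $12,657 − $2,531.40 = $10,125.60.
Bill 3, $1,182: deductible met; 20% of $1,182 = $236.40. Cost to traveler: $236.40. OOP to date $7,676.40. Plan pays $1,182 − $236.40 = $945.60.
Bill 4, $443: 20% coinsurance on $443 = $88.60. Traveler pays $88.60; OOP now $7,765. Plan pays $443 − $88.60 = $354.40.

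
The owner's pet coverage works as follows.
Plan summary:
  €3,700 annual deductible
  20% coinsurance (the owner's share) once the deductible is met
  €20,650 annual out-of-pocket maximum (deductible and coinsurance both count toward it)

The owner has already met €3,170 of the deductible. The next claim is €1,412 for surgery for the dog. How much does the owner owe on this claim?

Deductible still to meet: €3,700 − €3,170 = €530.
That leaves €1,412 − €530 = €882 for coinsurance.
20% of €882 = €176.40 falls to the owner.
That puts the owner's cost at €530 + €176.40 = €706.40 before any cap.
Cumulative spending €3,170 + €706.40 = €3,876.40 stays under the €20,650 maximum.

€706.40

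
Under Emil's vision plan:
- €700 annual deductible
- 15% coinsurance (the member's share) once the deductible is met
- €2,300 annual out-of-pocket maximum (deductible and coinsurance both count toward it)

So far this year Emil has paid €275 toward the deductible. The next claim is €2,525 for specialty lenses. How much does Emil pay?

Deductible still to meet: €700 − €275 = €425.
After the €425 deductible portion, €2,525 − €425 = €2,100 is subject to coinsurance.
Coinsurance: €2,100 × 15% = €315.
Member responsibility before any cap: €425 + €315 = €740.
Total out-of-pocket so far would be €275 + €740 = €1,015, below the €2,300 cap — no reduction.

€740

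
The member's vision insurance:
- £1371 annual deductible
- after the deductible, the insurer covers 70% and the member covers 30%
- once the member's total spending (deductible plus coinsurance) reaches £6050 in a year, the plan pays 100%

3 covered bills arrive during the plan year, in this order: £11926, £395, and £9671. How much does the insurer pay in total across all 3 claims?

£15942

Claim 1 (£11926): £1371 to deductible, leaving £10555; 30% of £10555 = £3166.50. Member pays £4537.50; OOP now £4537.50. Insurer: £11926 − £4537.50 = £7388.50.
Claim 2 (£395): 30% coinsurance on £395 = £118.50. Member pays £118.50; OOP now £4656. Plan pays £395 − £118.50 = £276.50.
Claim 3 (£9671): deductible met; 30% of £9671 = £2901.30. OOP would hit £7557.30 > £6050, so the cap limits the member to £6050 − £4656 = £1394. Plan pays £9671 − £1394 = £8277.
Insurer total: £7388.50 + £276.50 + £8277 = £15942.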